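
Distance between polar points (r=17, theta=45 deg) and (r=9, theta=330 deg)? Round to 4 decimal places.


d = sqrt(r1^2 + r2^2 - 2*r1*r2*cos(t2-t1))
d = sqrt(17^2 + 9^2 - 2*17*9*cos(330-45)) = 17.0529

17.0529


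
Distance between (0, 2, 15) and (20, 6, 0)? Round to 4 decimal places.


d = sqrt((20-0)^2 + (6-2)^2 + (0-15)^2) = 25.318

25.318


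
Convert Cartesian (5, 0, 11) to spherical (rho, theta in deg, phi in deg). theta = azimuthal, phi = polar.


rho = sqrt(5^2 + 0^2 + 11^2) = 12.083
theta = atan2(0, 5) = 0 deg
phi = acos(11/12.083) = 24.444 deg

rho = 12.083, theta = 0 deg, phi = 24.444 deg


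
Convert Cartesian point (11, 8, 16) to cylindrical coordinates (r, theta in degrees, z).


r = sqrt(11^2 + 8^2) = 13.6015
theta = atan2(8, 11) = 36.0274 deg
z = 16

r = 13.6015, theta = 36.0274 deg, z = 16


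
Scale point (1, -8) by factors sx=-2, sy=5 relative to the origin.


Scaling: (x*sx, y*sy) = (1*-2, -8*5) = (-2, -40)

(-2, -40)


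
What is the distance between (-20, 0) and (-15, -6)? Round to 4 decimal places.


d = sqrt((-15--20)^2 + (-6-0)^2) = 7.8102

7.8102


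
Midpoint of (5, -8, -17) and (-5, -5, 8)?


Midpoint = ((5+-5)/2, (-8+-5)/2, (-17+8)/2) = (0, -6.5, -4.5)

(0, -6.5, -4.5)


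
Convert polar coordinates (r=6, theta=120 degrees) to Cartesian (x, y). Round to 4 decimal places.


x = 6 * cos(120) = -3
y = 6 * sin(120) = 5.1962

(-3, 5.1962)


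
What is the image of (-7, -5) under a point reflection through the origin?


Reflection through origin: (x, y) -> (-x, -y)
(-7, -5) -> (7, 5)

(7, 5)


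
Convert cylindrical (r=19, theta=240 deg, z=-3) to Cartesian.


x = 19 * cos(240) = -9.5
y = 19 * sin(240) = -16.4545
z = -3

(-9.5, -16.4545, -3)


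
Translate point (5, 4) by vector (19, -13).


Translation: (x+dx, y+dy) = (5+19, 4+-13) = (24, -9)

(24, -9)


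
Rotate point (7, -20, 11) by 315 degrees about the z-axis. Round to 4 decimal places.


x' = 7*cos(315) - -20*sin(315) = -9.1924
y' = 7*sin(315) + -20*cos(315) = -19.0919
z' = 11

(-9.1924, -19.0919, 11)


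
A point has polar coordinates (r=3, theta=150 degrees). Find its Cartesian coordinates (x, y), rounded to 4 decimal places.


x = 3 * cos(150) = -2.5981
y = 3 * sin(150) = 1.5

(-2.5981, 1.5)


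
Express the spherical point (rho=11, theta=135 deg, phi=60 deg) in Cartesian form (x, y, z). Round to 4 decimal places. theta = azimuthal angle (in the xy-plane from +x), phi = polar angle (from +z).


x = 11 * sin(60) * cos(135) = -6.7361
y = 11 * sin(60) * sin(135) = 6.7361
z = 11 * cos(60) = 5.5

(-6.7361, 6.7361, 5.5)


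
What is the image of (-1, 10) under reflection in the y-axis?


Reflection across y-axis: (x, y) -> (-x, y)
(-1, 10) -> (1, 10)

(1, 10)


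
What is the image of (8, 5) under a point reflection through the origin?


Reflection through origin: (x, y) -> (-x, -y)
(8, 5) -> (-8, -5)

(-8, -5)


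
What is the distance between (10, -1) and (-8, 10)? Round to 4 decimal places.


d = sqrt((-8-10)^2 + (10--1)^2) = 21.095

21.095


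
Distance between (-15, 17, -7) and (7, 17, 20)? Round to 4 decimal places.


d = sqrt((7--15)^2 + (17-17)^2 + (20--7)^2) = 34.8281

34.8281


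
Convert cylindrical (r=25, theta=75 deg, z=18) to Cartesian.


x = 25 * cos(75) = 6.4705
y = 25 * sin(75) = 24.1481
z = 18

(6.4705, 24.1481, 18)


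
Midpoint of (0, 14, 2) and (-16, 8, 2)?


Midpoint = ((0+-16)/2, (14+8)/2, (2+2)/2) = (-8, 11, 2)

(-8, 11, 2)


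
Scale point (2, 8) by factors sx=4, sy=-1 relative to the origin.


Scaling: (x*sx, y*sy) = (2*4, 8*-1) = (8, -8)

(8, -8)


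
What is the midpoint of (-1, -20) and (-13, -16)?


Midpoint = ((-1+-13)/2, (-20+-16)/2) = (-7, -18)

(-7, -18)


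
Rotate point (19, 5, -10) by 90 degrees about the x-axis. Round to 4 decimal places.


x' = 19
y' = 5*cos(90) - -10*sin(90) = 10
z' = 5*sin(90) + -10*cos(90) = 5

(19, 10, 5)


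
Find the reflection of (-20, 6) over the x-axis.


Reflection across x-axis: (x, y) -> (x, -y)
(-20, 6) -> (-20, -6)

(-20, -6)


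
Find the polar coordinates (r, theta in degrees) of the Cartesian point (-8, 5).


r = sqrt((-8)^2 + 5^2) = 9.434
theta = atan2(5, -8) = 147.9946 degrees

r = 9.434, theta = 147.9946 degrees


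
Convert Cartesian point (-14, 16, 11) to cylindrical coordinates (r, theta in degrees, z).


r = sqrt((-14)^2 + 16^2) = 21.2603
theta = atan2(16, -14) = 131.1859 deg
z = 11

r = 21.2603, theta = 131.1859 deg, z = 11


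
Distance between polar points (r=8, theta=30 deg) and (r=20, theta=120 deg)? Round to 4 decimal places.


d = sqrt(r1^2 + r2^2 - 2*r1*r2*cos(t2-t1))
d = sqrt(8^2 + 20^2 - 2*8*20*cos(120-30)) = 21.5407

21.5407


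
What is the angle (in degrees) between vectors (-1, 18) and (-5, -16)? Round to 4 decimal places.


dot = -1*-5 + 18*-16 = -283
|u| = 18.0278, |v| = 16.7631
cos(angle) = -0.9365
angle = 159.4661 degrees

159.4661 degrees


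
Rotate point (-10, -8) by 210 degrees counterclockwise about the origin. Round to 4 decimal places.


x' = -10*cos(210) - -8*sin(210) = 4.6603
y' = -10*sin(210) + -8*cos(210) = 11.9282

(4.6603, 11.9282)


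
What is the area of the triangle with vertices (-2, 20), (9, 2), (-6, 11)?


Area = |x1(y2-y3) + x2(y3-y1) + x3(y1-y2)| / 2
= |-2*(2-11) + 9*(11-20) + -6*(20-2)| / 2
= 85.5

85.5


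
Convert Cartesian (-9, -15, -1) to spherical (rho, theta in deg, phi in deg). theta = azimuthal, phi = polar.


rho = sqrt((-9)^2 + (-15)^2 + (-1)^2) = 17.5214
theta = atan2(-15, -9) = 239.0362 deg
phi = acos(-1/17.5214) = 93.2718 deg

rho = 17.5214, theta = 239.0362 deg, phi = 93.2718 deg


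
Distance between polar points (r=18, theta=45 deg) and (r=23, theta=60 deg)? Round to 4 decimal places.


d = sqrt(r1^2 + r2^2 - 2*r1*r2*cos(t2-t1))
d = sqrt(18^2 + 23^2 - 2*18*23*cos(60-45)) = 7.2948

7.2948


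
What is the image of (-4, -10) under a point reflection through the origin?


Reflection through origin: (x, y) -> (-x, -y)
(-4, -10) -> (4, 10)

(4, 10)


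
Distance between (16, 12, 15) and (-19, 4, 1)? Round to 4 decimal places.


d = sqrt((-19-16)^2 + (4-12)^2 + (1-15)^2) = 38.5357

38.5357


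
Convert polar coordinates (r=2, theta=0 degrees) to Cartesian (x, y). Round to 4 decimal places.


x = 2 * cos(0) = 2
y = 2 * sin(0) = 0

(2, 0)


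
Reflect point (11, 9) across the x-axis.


Reflection across x-axis: (x, y) -> (x, -y)
(11, 9) -> (11, -9)

(11, -9)


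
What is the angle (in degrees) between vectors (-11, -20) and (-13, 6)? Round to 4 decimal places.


dot = -11*-13 + -20*6 = 23
|u| = 22.8254, |v| = 14.3178
cos(angle) = 0.0704
angle = 85.9643 degrees

85.9643 degrees


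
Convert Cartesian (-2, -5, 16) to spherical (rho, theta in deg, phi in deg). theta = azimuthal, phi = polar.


rho = sqrt((-2)^2 + (-5)^2 + 16^2) = 16.8819
theta = atan2(-5, -2) = 248.1986 deg
phi = acos(16/16.8819) = 18.6018 deg

rho = 16.8819, theta = 248.1986 deg, phi = 18.6018 deg


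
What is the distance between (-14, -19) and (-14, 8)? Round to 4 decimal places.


d = sqrt((-14--14)^2 + (8--19)^2) = 27

27


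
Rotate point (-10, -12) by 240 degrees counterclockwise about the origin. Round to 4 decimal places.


x' = -10*cos(240) - -12*sin(240) = -5.3923
y' = -10*sin(240) + -12*cos(240) = 14.6603

(-5.3923, 14.6603)


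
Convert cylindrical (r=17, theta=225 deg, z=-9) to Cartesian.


x = 17 * cos(225) = -12.0208
y = 17 * sin(225) = -12.0208
z = -9

(-12.0208, -12.0208, -9)


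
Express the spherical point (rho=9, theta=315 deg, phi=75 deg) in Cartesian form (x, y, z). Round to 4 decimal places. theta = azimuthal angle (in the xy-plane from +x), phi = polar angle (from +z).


x = 9 * sin(75) * cos(315) = 6.1471
y = 9 * sin(75) * sin(315) = -6.1471
z = 9 * cos(75) = 2.3294

(6.1471, -6.1471, 2.3294)


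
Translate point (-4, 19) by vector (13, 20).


Translation: (x+dx, y+dy) = (-4+13, 19+20) = (9, 39)

(9, 39)


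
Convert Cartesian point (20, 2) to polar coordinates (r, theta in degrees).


r = sqrt(20^2 + 2^2) = 20.0998
theta = atan2(2, 20) = 5.7106 degrees

r = 20.0998, theta = 5.7106 degrees


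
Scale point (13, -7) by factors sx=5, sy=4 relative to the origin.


Scaling: (x*sx, y*sy) = (13*5, -7*4) = (65, -28)

(65, -28)


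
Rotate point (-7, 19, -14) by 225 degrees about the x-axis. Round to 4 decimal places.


x' = -7
y' = 19*cos(225) - -14*sin(225) = -23.3345
z' = 19*sin(225) + -14*cos(225) = -3.5355

(-7, -23.3345, -3.5355)


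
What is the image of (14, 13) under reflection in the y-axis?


Reflection across y-axis: (x, y) -> (-x, y)
(14, 13) -> (-14, 13)

(-14, 13)


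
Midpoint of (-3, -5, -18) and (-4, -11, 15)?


Midpoint = ((-3+-4)/2, (-5+-11)/2, (-18+15)/2) = (-3.5, -8, -1.5)

(-3.5, -8, -1.5)


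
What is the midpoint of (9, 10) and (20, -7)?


Midpoint = ((9+20)/2, (10+-7)/2) = (14.5, 1.5)

(14.5, 1.5)


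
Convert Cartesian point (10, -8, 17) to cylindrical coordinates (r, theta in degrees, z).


r = sqrt(10^2 + (-8)^2) = 12.8062
theta = atan2(-8, 10) = 321.3402 deg
z = 17

r = 12.8062, theta = 321.3402 deg, z = 17


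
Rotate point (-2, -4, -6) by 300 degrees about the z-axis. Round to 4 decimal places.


x' = -2*cos(300) - -4*sin(300) = -4.4641
y' = -2*sin(300) + -4*cos(300) = -0.2679
z' = -6

(-4.4641, -0.2679, -6)


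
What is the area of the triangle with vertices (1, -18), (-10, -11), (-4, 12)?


Area = |x1(y2-y3) + x2(y3-y1) + x3(y1-y2)| / 2
= |1*(-11-12) + -10*(12--18) + -4*(-18--11)| / 2
= 147.5

147.5


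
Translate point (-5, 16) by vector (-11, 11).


Translation: (x+dx, y+dy) = (-5+-11, 16+11) = (-16, 27)

(-16, 27)


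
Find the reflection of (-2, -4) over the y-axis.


Reflection across y-axis: (x, y) -> (-x, y)
(-2, -4) -> (2, -4)

(2, -4)


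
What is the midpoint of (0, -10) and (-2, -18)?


Midpoint = ((0+-2)/2, (-10+-18)/2) = (-1, -14)

(-1, -14)


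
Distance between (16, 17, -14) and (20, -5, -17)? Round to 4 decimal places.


d = sqrt((20-16)^2 + (-5-17)^2 + (-17--14)^2) = 22.561

22.561


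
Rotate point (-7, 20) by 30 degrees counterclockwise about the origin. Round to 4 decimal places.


x' = -7*cos(30) - 20*sin(30) = -16.0622
y' = -7*sin(30) + 20*cos(30) = 13.8205

(-16.0622, 13.8205)


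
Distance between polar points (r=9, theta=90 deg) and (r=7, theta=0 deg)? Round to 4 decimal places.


d = sqrt(r1^2 + r2^2 - 2*r1*r2*cos(t2-t1))
d = sqrt(9^2 + 7^2 - 2*9*7*cos(0-90)) = 11.4018

11.4018


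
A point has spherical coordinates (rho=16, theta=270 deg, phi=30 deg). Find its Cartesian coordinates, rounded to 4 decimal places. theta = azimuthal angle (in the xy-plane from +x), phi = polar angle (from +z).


x = 16 * sin(30) * cos(270) = 0
y = 16 * sin(30) * sin(270) = -8
z = 16 * cos(30) = 13.8564

(0, -8, 13.8564)


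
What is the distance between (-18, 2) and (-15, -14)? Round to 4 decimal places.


d = sqrt((-15--18)^2 + (-14-2)^2) = 16.2788

16.2788


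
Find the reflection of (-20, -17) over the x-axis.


Reflection across x-axis: (x, y) -> (x, -y)
(-20, -17) -> (-20, 17)

(-20, 17)


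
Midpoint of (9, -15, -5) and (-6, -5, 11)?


Midpoint = ((9+-6)/2, (-15+-5)/2, (-5+11)/2) = (1.5, -10, 3)

(1.5, -10, 3)


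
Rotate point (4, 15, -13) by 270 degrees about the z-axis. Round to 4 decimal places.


x' = 4*cos(270) - 15*sin(270) = 15
y' = 4*sin(270) + 15*cos(270) = -4
z' = -13

(15, -4, -13)


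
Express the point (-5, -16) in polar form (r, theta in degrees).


r = sqrt((-5)^2 + (-16)^2) = 16.7631
theta = atan2(-16, -5) = 252.646 degrees

r = 16.7631, theta = 252.646 degrees


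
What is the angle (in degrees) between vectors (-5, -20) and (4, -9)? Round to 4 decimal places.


dot = -5*4 + -20*-9 = 160
|u| = 20.6155, |v| = 9.8489
cos(angle) = 0.788
angle = 37.9987 degrees

37.9987 degrees


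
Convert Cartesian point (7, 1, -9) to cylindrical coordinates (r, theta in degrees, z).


r = sqrt(7^2 + 1^2) = 7.0711
theta = atan2(1, 7) = 8.1301 deg
z = -9

r = 7.0711, theta = 8.1301 deg, z = -9


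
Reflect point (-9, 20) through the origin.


Reflection through origin: (x, y) -> (-x, -y)
(-9, 20) -> (9, -20)

(9, -20)


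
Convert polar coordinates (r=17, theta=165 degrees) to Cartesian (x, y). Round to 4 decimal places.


x = 17 * cos(165) = -16.4207
y = 17 * sin(165) = 4.3999

(-16.4207, 4.3999)


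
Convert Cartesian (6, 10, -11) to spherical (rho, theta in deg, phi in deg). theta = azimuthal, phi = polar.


rho = sqrt(6^2 + 10^2 + (-11)^2) = 16.0312
theta = atan2(10, 6) = 59.0362 deg
phi = acos(-11/16.0312) = 133.327 deg

rho = 16.0312, theta = 59.0362 deg, phi = 133.327 deg


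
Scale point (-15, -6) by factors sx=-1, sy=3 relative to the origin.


Scaling: (x*sx, y*sy) = (-15*-1, -6*3) = (15, -18)

(15, -18)


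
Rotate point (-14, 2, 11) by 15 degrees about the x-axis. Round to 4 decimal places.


x' = -14
y' = 2*cos(15) - 11*sin(15) = -0.9152
z' = 2*sin(15) + 11*cos(15) = 11.1428

(-14, -0.9152, 11.1428)


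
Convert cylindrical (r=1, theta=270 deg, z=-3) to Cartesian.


x = 1 * cos(270) = 0
y = 1 * sin(270) = -1
z = -3

(0, -1, -3)


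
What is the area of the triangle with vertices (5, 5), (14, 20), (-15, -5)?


Area = |x1(y2-y3) + x2(y3-y1) + x3(y1-y2)| / 2
= |5*(20--5) + 14*(-5-5) + -15*(5-20)| / 2
= 105

105


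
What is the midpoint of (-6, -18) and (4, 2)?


Midpoint = ((-6+4)/2, (-18+2)/2) = (-1, -8)

(-1, -8)


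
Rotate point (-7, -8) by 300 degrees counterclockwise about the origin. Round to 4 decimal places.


x' = -7*cos(300) - -8*sin(300) = -10.4282
y' = -7*sin(300) + -8*cos(300) = 2.0622

(-10.4282, 2.0622)


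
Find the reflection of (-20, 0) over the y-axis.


Reflection across y-axis: (x, y) -> (-x, y)
(-20, 0) -> (20, 0)

(20, 0)


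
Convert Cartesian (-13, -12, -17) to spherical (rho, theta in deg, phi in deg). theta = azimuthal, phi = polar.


rho = sqrt((-13)^2 + (-12)^2 + (-17)^2) = 24.5357
theta = atan2(-12, -13) = 222.7094 deg
phi = acos(-17/24.5357) = 133.8576 deg

rho = 24.5357, theta = 222.7094 deg, phi = 133.8576 deg


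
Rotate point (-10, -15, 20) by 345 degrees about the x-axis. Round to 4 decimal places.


x' = -10
y' = -15*cos(345) - 20*sin(345) = -9.3125
z' = -15*sin(345) + 20*cos(345) = 23.2008

(-10, -9.3125, 23.2008)


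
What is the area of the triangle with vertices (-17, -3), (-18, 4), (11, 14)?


Area = |x1(y2-y3) + x2(y3-y1) + x3(y1-y2)| / 2
= |-17*(4-14) + -18*(14--3) + 11*(-3-4)| / 2
= 106.5

106.5


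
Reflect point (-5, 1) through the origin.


Reflection through origin: (x, y) -> (-x, -y)
(-5, 1) -> (5, -1)

(5, -1)


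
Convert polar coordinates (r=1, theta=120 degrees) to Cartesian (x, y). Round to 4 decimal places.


x = 1 * cos(120) = -0.5
y = 1 * sin(120) = 0.866

(-0.5, 0.866)


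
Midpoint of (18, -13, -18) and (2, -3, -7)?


Midpoint = ((18+2)/2, (-13+-3)/2, (-18+-7)/2) = (10, -8, -12.5)

(10, -8, -12.5)


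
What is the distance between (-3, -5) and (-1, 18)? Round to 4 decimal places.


d = sqrt((-1--3)^2 + (18--5)^2) = 23.0868

23.0868


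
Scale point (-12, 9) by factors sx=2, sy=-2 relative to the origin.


Scaling: (x*sx, y*sy) = (-12*2, 9*-2) = (-24, -18)

(-24, -18)


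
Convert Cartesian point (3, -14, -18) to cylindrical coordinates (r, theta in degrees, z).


r = sqrt(3^2 + (-14)^2) = 14.3178
theta = atan2(-14, 3) = 282.0948 deg
z = -18

r = 14.3178, theta = 282.0948 deg, z = -18


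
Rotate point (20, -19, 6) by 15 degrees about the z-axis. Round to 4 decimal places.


x' = 20*cos(15) - -19*sin(15) = 24.2361
y' = 20*sin(15) + -19*cos(15) = -13.1762
z' = 6

(24.2361, -13.1762, 6)


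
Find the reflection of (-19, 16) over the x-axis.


Reflection across x-axis: (x, y) -> (x, -y)
(-19, 16) -> (-19, -16)

(-19, -16)


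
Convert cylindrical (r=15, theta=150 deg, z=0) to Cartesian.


x = 15 * cos(150) = -12.9904
y = 15 * sin(150) = 7.5
z = 0

(-12.9904, 7.5, 0)


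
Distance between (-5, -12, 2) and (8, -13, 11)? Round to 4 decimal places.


d = sqrt((8--5)^2 + (-13--12)^2 + (11-2)^2) = 15.843

15.843


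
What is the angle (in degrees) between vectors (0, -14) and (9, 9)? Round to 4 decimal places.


dot = 0*9 + -14*9 = -126
|u| = 14, |v| = 12.7279
cos(angle) = -0.7071
angle = 135 degrees

135 degrees


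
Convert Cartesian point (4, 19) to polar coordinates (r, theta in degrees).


r = sqrt(4^2 + 19^2) = 19.4165
theta = atan2(19, 4) = 78.1113 degrees

r = 19.4165, theta = 78.1113 degrees


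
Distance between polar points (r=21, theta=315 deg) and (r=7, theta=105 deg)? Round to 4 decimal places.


d = sqrt(r1^2 + r2^2 - 2*r1*r2*cos(t2-t1))
d = sqrt(21^2 + 7^2 - 2*21*7*cos(105-315)) = 27.2876

27.2876


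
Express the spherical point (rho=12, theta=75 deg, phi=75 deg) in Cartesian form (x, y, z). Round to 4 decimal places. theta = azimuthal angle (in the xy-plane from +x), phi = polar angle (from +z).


x = 12 * sin(75) * cos(75) = 3
y = 12 * sin(75) * sin(75) = 11.1962
z = 12 * cos(75) = 3.1058

(3, 11.1962, 3.1058)


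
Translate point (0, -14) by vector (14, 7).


Translation: (x+dx, y+dy) = (0+14, -14+7) = (14, -7)

(14, -7)


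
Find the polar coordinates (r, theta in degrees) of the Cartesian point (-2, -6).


r = sqrt((-2)^2 + (-6)^2) = 6.3246
theta = atan2(-6, -2) = 251.5651 degrees

r = 6.3246, theta = 251.5651 degrees


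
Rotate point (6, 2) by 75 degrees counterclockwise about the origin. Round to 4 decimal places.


x' = 6*cos(75) - 2*sin(75) = -0.3789
y' = 6*sin(75) + 2*cos(75) = 6.3132

(-0.3789, 6.3132)


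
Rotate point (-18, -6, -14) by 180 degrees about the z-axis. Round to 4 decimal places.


x' = -18*cos(180) - -6*sin(180) = 18
y' = -18*sin(180) + -6*cos(180) = 6
z' = -14

(18, 6, -14)


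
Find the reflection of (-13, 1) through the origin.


Reflection through origin: (x, y) -> (-x, -y)
(-13, 1) -> (13, -1)

(13, -1)


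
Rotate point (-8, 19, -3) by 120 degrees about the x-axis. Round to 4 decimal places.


x' = -8
y' = 19*cos(120) - -3*sin(120) = -6.9019
z' = 19*sin(120) + -3*cos(120) = 17.9545

(-8, -6.9019, 17.9545)


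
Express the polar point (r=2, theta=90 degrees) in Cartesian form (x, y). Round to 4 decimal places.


x = 2 * cos(90) = 0
y = 2 * sin(90) = 2

(0, 2)


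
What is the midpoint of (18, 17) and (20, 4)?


Midpoint = ((18+20)/2, (17+4)/2) = (19, 10.5)

(19, 10.5)


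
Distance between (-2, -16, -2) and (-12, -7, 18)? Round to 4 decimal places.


d = sqrt((-12--2)^2 + (-7--16)^2 + (18--2)^2) = 24.1039

24.1039


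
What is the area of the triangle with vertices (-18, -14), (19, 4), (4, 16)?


Area = |x1(y2-y3) + x2(y3-y1) + x3(y1-y2)| / 2
= |-18*(4-16) + 19*(16--14) + 4*(-14-4)| / 2
= 357

357


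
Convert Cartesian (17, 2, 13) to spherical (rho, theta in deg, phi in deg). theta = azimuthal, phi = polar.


rho = sqrt(17^2 + 2^2 + 13^2) = 21.4942
theta = atan2(2, 17) = 6.7098 deg
phi = acos(13/21.4942) = 52.7845 deg

rho = 21.4942, theta = 6.7098 deg, phi = 52.7845 deg


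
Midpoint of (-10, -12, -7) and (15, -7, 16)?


Midpoint = ((-10+15)/2, (-12+-7)/2, (-7+16)/2) = (2.5, -9.5, 4.5)

(2.5, -9.5, 4.5)


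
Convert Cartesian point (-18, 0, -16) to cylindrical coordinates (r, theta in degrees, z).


r = sqrt((-18)^2 + 0^2) = 18
theta = atan2(0, -18) = 180 deg
z = -16

r = 18, theta = 180 deg, z = -16


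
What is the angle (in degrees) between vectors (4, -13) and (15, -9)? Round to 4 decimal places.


dot = 4*15 + -13*-9 = 177
|u| = 13.6015, |v| = 17.4929
cos(angle) = 0.7439
angle = 41.9335 degrees

41.9335 degrees


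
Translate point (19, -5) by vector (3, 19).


Translation: (x+dx, y+dy) = (19+3, -5+19) = (22, 14)

(22, 14)


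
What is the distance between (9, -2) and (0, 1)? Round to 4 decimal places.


d = sqrt((0-9)^2 + (1--2)^2) = 9.4868

9.4868


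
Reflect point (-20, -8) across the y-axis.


Reflection across y-axis: (x, y) -> (-x, y)
(-20, -8) -> (20, -8)

(20, -8)


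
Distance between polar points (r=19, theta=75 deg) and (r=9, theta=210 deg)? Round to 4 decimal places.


d = sqrt(r1^2 + r2^2 - 2*r1*r2*cos(t2-t1))
d = sqrt(19^2 + 9^2 - 2*19*9*cos(210-75)) = 26.1502

26.1502


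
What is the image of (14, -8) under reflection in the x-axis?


Reflection across x-axis: (x, y) -> (x, -y)
(14, -8) -> (14, 8)

(14, 8)


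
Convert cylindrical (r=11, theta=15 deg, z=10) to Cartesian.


x = 11 * cos(15) = 10.6252
y = 11 * sin(15) = 2.847
z = 10

(10.6252, 2.847, 10)


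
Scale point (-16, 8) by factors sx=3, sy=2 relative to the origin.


Scaling: (x*sx, y*sy) = (-16*3, 8*2) = (-48, 16)

(-48, 16)


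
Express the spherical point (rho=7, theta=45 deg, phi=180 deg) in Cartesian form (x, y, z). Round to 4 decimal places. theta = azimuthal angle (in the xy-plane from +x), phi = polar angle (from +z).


x = 7 * sin(180) * cos(45) = 0
y = 7 * sin(180) * sin(45) = 0
z = 7 * cos(180) = -7

(0, 0, -7)


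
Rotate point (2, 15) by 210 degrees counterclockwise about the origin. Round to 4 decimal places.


x' = 2*cos(210) - 15*sin(210) = 5.7679
y' = 2*sin(210) + 15*cos(210) = -13.9904

(5.7679, -13.9904)


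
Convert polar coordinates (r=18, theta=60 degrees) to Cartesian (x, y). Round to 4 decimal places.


x = 18 * cos(60) = 9
y = 18 * sin(60) = 15.5885

(9, 15.5885)


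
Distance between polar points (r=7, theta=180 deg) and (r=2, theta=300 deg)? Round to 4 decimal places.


d = sqrt(r1^2 + r2^2 - 2*r1*r2*cos(t2-t1))
d = sqrt(7^2 + 2^2 - 2*7*2*cos(300-180)) = 8.1854

8.1854


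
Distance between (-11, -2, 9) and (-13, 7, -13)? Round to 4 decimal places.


d = sqrt((-13--11)^2 + (7--2)^2 + (-13-9)^2) = 23.8537

23.8537


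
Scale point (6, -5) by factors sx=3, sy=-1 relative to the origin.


Scaling: (x*sx, y*sy) = (6*3, -5*-1) = (18, 5)

(18, 5)


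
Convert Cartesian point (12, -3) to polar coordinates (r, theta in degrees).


r = sqrt(12^2 + (-3)^2) = 12.3693
theta = atan2(-3, 12) = 345.9638 degrees

r = 12.3693, theta = 345.9638 degrees


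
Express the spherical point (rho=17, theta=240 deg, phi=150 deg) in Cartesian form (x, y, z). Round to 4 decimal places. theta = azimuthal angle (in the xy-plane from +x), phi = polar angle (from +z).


x = 17 * sin(150) * cos(240) = -4.25
y = 17 * sin(150) * sin(240) = -7.3612
z = 17 * cos(150) = -14.7224

(-4.25, -7.3612, -14.7224)


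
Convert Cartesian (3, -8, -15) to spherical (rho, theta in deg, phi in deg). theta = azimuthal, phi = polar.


rho = sqrt(3^2 + (-8)^2 + (-15)^2) = 17.2627
theta = atan2(-8, 3) = 290.556 deg
phi = acos(-15/17.2627) = 150.3342 deg

rho = 17.2627, theta = 290.556 deg, phi = 150.3342 deg


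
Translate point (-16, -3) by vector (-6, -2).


Translation: (x+dx, y+dy) = (-16+-6, -3+-2) = (-22, -5)

(-22, -5)


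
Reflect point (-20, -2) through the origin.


Reflection through origin: (x, y) -> (-x, -y)
(-20, -2) -> (20, 2)

(20, 2)


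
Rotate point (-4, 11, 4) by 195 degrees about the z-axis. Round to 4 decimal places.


x' = -4*cos(195) - 11*sin(195) = 6.7107
y' = -4*sin(195) + 11*cos(195) = -9.5899
z' = 4

(6.7107, -9.5899, 4)


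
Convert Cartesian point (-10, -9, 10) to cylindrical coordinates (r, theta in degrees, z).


r = sqrt((-10)^2 + (-9)^2) = 13.4536
theta = atan2(-9, -10) = 221.9872 deg
z = 10

r = 13.4536, theta = 221.9872 deg, z = 10


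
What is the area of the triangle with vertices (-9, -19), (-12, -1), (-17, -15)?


Area = |x1(y2-y3) + x2(y3-y1) + x3(y1-y2)| / 2
= |-9*(-1--15) + -12*(-15--19) + -17*(-19--1)| / 2
= 66

66


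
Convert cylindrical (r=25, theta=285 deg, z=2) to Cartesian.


x = 25 * cos(285) = 6.4705
y = 25 * sin(285) = -24.1481
z = 2

(6.4705, -24.1481, 2)


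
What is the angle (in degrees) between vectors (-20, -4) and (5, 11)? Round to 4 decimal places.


dot = -20*5 + -4*11 = -144
|u| = 20.3961, |v| = 12.083
cos(angle) = -0.5843
angle = 125.7539 degrees

125.7539 degrees


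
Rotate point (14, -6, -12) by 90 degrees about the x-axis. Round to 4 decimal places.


x' = 14
y' = -6*cos(90) - -12*sin(90) = 12
z' = -6*sin(90) + -12*cos(90) = -6

(14, 12, -6)


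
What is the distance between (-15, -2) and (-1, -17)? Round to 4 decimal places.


d = sqrt((-1--15)^2 + (-17--2)^2) = 20.5183

20.5183


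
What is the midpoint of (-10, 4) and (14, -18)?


Midpoint = ((-10+14)/2, (4+-18)/2) = (2, -7)

(2, -7)


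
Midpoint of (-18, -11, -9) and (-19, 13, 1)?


Midpoint = ((-18+-19)/2, (-11+13)/2, (-9+1)/2) = (-18.5, 1, -4)

(-18.5, 1, -4)


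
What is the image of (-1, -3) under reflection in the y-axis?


Reflection across y-axis: (x, y) -> (-x, y)
(-1, -3) -> (1, -3)

(1, -3)


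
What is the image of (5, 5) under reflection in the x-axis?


Reflection across x-axis: (x, y) -> (x, -y)
(5, 5) -> (5, -5)

(5, -5)


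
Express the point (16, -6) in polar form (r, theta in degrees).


r = sqrt(16^2 + (-6)^2) = 17.088
theta = atan2(-6, 16) = 339.444 degrees

r = 17.088, theta = 339.444 degrees


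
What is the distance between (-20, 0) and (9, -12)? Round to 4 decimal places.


d = sqrt((9--20)^2 + (-12-0)^2) = 31.3847

31.3847


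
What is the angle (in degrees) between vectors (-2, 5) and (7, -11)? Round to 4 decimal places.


dot = -2*7 + 5*-11 = -69
|u| = 5.3852, |v| = 13.0384
cos(angle) = -0.9827
angle = 169.3302 degrees

169.3302 degrees


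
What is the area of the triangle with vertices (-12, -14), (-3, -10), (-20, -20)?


Area = |x1(y2-y3) + x2(y3-y1) + x3(y1-y2)| / 2
= |-12*(-10--20) + -3*(-20--14) + -20*(-14--10)| / 2
= 11

11


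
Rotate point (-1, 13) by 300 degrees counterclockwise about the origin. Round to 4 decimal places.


x' = -1*cos(300) - 13*sin(300) = 10.7583
y' = -1*sin(300) + 13*cos(300) = 7.366

(10.7583, 7.366)


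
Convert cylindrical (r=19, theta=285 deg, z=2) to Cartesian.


x = 19 * cos(285) = 4.9176
y = 19 * sin(285) = -18.3526
z = 2

(4.9176, -18.3526, 2)


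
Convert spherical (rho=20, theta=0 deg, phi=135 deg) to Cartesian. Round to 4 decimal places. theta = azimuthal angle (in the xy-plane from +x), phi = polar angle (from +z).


x = 20 * sin(135) * cos(0) = 14.1421
y = 20 * sin(135) * sin(0) = 0
z = 20 * cos(135) = -14.1421

(14.1421, 0, -14.1421)


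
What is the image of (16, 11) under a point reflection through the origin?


Reflection through origin: (x, y) -> (-x, -y)
(16, 11) -> (-16, -11)

(-16, -11)


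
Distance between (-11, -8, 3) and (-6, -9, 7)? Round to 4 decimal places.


d = sqrt((-6--11)^2 + (-9--8)^2 + (7-3)^2) = 6.4807

6.4807


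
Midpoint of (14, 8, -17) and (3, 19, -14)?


Midpoint = ((14+3)/2, (8+19)/2, (-17+-14)/2) = (8.5, 13.5, -15.5)

(8.5, 13.5, -15.5)


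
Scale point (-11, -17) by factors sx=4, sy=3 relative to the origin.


Scaling: (x*sx, y*sy) = (-11*4, -17*3) = (-44, -51)

(-44, -51)


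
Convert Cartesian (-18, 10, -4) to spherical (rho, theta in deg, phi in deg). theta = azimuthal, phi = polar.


rho = sqrt((-18)^2 + 10^2 + (-4)^2) = 20.9762
theta = atan2(10, -18) = 150.9454 deg
phi = acos(-4/20.9762) = 100.9932 deg

rho = 20.9762, theta = 150.9454 deg, phi = 100.9932 deg


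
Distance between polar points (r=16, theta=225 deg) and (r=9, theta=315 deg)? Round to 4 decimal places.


d = sqrt(r1^2 + r2^2 - 2*r1*r2*cos(t2-t1))
d = sqrt(16^2 + 9^2 - 2*16*9*cos(315-225)) = 18.3576

18.3576


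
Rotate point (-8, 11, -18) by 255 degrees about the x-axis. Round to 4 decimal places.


x' = -8
y' = 11*cos(255) - -18*sin(255) = -20.2337
z' = 11*sin(255) + -18*cos(255) = -5.9664

(-8, -20.2337, -5.9664)


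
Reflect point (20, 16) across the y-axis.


Reflection across y-axis: (x, y) -> (-x, y)
(20, 16) -> (-20, 16)

(-20, 16)


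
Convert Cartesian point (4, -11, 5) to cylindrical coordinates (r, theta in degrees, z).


r = sqrt(4^2 + (-11)^2) = 11.7047
theta = atan2(-11, 4) = 289.9831 deg
z = 5

r = 11.7047, theta = 289.9831 deg, z = 5


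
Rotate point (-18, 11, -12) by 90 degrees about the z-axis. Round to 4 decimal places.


x' = -18*cos(90) - 11*sin(90) = -11
y' = -18*sin(90) + 11*cos(90) = -18
z' = -12

(-11, -18, -12)


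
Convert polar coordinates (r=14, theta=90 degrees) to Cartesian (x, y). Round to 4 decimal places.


x = 14 * cos(90) = 0
y = 14 * sin(90) = 14

(0, 14)


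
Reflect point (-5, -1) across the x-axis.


Reflection across x-axis: (x, y) -> (x, -y)
(-5, -1) -> (-5, 1)

(-5, 1)


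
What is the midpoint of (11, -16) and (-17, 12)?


Midpoint = ((11+-17)/2, (-16+12)/2) = (-3, -2)

(-3, -2)


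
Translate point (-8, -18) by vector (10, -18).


Translation: (x+dx, y+dy) = (-8+10, -18+-18) = (2, -36)

(2, -36)


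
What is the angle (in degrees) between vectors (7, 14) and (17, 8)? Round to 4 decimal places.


dot = 7*17 + 14*8 = 231
|u| = 15.6525, |v| = 18.7883
cos(angle) = 0.7855
angle = 38.2338 degrees

38.2338 degrees


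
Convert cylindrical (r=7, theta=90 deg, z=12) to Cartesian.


x = 7 * cos(90) = 0
y = 7 * sin(90) = 7
z = 12

(0, 7, 12)


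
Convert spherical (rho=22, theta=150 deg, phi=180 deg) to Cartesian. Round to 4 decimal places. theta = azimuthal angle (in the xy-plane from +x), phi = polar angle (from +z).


x = 22 * sin(180) * cos(150) = 0
y = 22 * sin(180) * sin(150) = 0
z = 22 * cos(180) = -22

(0, 0, -22)


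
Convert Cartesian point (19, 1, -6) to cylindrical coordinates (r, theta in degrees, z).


r = sqrt(19^2 + 1^2) = 19.0263
theta = atan2(1, 19) = 3.0128 deg
z = -6

r = 19.0263, theta = 3.0128 deg, z = -6


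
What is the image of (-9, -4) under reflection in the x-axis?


Reflection across x-axis: (x, y) -> (x, -y)
(-9, -4) -> (-9, 4)

(-9, 4)


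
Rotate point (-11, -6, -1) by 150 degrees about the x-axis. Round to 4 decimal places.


x' = -11
y' = -6*cos(150) - -1*sin(150) = 5.6962
z' = -6*sin(150) + -1*cos(150) = -2.134

(-11, 5.6962, -2.134)


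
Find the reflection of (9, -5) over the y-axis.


Reflection across y-axis: (x, y) -> (-x, y)
(9, -5) -> (-9, -5)

(-9, -5)


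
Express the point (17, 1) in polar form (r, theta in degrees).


r = sqrt(17^2 + 1^2) = 17.0294
theta = atan2(1, 17) = 3.3665 degrees

r = 17.0294, theta = 3.3665 degrees


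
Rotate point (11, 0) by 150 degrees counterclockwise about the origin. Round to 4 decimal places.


x' = 11*cos(150) - 0*sin(150) = -9.5263
y' = 11*sin(150) + 0*cos(150) = 5.5

(-9.5263, 5.5)


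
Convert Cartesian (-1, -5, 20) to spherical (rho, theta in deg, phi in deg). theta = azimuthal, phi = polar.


rho = sqrt((-1)^2 + (-5)^2 + 20^2) = 20.6398
theta = atan2(-5, -1) = 258.6901 deg
phi = acos(20/20.6398) = 14.3029 deg

rho = 20.6398, theta = 258.6901 deg, phi = 14.3029 deg


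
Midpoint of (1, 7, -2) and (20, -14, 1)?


Midpoint = ((1+20)/2, (7+-14)/2, (-2+1)/2) = (10.5, -3.5, -0.5)

(10.5, -3.5, -0.5)


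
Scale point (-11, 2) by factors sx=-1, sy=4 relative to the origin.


Scaling: (x*sx, y*sy) = (-11*-1, 2*4) = (11, 8)

(11, 8)


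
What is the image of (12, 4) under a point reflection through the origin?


Reflection through origin: (x, y) -> (-x, -y)
(12, 4) -> (-12, -4)

(-12, -4)


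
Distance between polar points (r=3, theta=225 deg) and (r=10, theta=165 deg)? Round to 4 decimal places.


d = sqrt(r1^2 + r2^2 - 2*r1*r2*cos(t2-t1))
d = sqrt(3^2 + 10^2 - 2*3*10*cos(165-225)) = 8.8882

8.8882


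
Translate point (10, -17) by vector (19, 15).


Translation: (x+dx, y+dy) = (10+19, -17+15) = (29, -2)

(29, -2)


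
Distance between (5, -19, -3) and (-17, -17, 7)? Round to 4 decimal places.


d = sqrt((-17-5)^2 + (-17--19)^2 + (7--3)^2) = 24.2487

24.2487


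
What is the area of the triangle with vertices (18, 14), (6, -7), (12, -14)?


Area = |x1(y2-y3) + x2(y3-y1) + x3(y1-y2)| / 2
= |18*(-7--14) + 6*(-14-14) + 12*(14--7)| / 2
= 105

105


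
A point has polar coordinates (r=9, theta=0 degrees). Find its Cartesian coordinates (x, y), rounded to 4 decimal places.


x = 9 * cos(0) = 9
y = 9 * sin(0) = 0

(9, 0)


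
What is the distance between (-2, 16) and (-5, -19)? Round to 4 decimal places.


d = sqrt((-5--2)^2 + (-19-16)^2) = 35.1283

35.1283


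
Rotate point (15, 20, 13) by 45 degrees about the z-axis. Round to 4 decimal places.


x' = 15*cos(45) - 20*sin(45) = -3.5355
y' = 15*sin(45) + 20*cos(45) = 24.7487
z' = 13

(-3.5355, 24.7487, 13)


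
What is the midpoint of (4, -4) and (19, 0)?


Midpoint = ((4+19)/2, (-4+0)/2) = (11.5, -2)

(11.5, -2)


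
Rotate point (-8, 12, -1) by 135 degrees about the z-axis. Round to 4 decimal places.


x' = -8*cos(135) - 12*sin(135) = -2.8284
y' = -8*sin(135) + 12*cos(135) = -14.1421
z' = -1

(-2.8284, -14.1421, -1)


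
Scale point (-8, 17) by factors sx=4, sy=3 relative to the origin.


Scaling: (x*sx, y*sy) = (-8*4, 17*3) = (-32, 51)

(-32, 51)


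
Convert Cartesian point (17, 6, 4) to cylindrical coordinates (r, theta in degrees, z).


r = sqrt(17^2 + 6^2) = 18.0278
theta = atan2(6, 17) = 19.44 deg
z = 4

r = 18.0278, theta = 19.44 deg, z = 4


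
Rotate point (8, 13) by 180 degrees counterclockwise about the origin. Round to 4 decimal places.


x' = 8*cos(180) - 13*sin(180) = -8
y' = 8*sin(180) + 13*cos(180) = -13

(-8, -13)


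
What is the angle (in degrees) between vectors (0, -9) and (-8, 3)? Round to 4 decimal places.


dot = 0*-8 + -9*3 = -27
|u| = 9, |v| = 8.544
cos(angle) = -0.3511
angle = 110.556 degrees

110.556 degrees


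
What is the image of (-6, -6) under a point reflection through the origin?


Reflection through origin: (x, y) -> (-x, -y)
(-6, -6) -> (6, 6)

(6, 6)


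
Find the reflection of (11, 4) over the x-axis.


Reflection across x-axis: (x, y) -> (x, -y)
(11, 4) -> (11, -4)

(11, -4)


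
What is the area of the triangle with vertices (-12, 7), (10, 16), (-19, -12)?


Area = |x1(y2-y3) + x2(y3-y1) + x3(y1-y2)| / 2
= |-12*(16--12) + 10*(-12-7) + -19*(7-16)| / 2
= 177.5

177.5


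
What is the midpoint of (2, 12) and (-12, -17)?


Midpoint = ((2+-12)/2, (12+-17)/2) = (-5, -2.5)

(-5, -2.5)


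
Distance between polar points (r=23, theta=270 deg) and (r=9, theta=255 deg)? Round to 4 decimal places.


d = sqrt(r1^2 + r2^2 - 2*r1*r2*cos(t2-t1))
d = sqrt(23^2 + 9^2 - 2*23*9*cos(255-270)) = 14.4951

14.4951


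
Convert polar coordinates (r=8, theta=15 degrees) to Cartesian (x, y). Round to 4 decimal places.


x = 8 * cos(15) = 7.7274
y = 8 * sin(15) = 2.0706

(7.7274, 2.0706)


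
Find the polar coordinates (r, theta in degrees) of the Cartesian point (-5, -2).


r = sqrt((-5)^2 + (-2)^2) = 5.3852
theta = atan2(-2, -5) = 201.8014 degrees

r = 5.3852, theta = 201.8014 degrees


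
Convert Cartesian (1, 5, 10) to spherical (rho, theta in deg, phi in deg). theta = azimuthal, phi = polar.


rho = sqrt(1^2 + 5^2 + 10^2) = 11.225
theta = atan2(5, 1) = 78.6901 deg
phi = acos(10/11.225) = 27.0171 deg

rho = 11.225, theta = 78.6901 deg, phi = 27.0171 deg


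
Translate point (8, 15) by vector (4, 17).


Translation: (x+dx, y+dy) = (8+4, 15+17) = (12, 32)

(12, 32)


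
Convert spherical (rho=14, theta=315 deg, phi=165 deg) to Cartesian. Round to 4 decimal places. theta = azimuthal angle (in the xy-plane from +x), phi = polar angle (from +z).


x = 14 * sin(165) * cos(315) = 2.5622
y = 14 * sin(165) * sin(315) = -2.5622
z = 14 * cos(165) = -13.523

(2.5622, -2.5622, -13.523)


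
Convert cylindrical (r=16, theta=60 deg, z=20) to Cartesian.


x = 16 * cos(60) = 8
y = 16 * sin(60) = 13.8564
z = 20

(8, 13.8564, 20)


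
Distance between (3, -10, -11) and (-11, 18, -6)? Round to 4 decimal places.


d = sqrt((-11-3)^2 + (18--10)^2 + (-6--11)^2) = 31.7017

31.7017


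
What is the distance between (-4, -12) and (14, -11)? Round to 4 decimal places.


d = sqrt((14--4)^2 + (-11--12)^2) = 18.0278

18.0278


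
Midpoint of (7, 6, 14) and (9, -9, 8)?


Midpoint = ((7+9)/2, (6+-9)/2, (14+8)/2) = (8, -1.5, 11)

(8, -1.5, 11)


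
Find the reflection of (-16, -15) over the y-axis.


Reflection across y-axis: (x, y) -> (-x, y)
(-16, -15) -> (16, -15)

(16, -15)


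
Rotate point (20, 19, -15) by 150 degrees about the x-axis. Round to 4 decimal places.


x' = 20
y' = 19*cos(150) - -15*sin(150) = -8.9545
z' = 19*sin(150) + -15*cos(150) = 22.4904

(20, -8.9545, 22.4904)


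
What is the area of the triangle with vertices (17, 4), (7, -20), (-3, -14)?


Area = |x1(y2-y3) + x2(y3-y1) + x3(y1-y2)| / 2
= |17*(-20--14) + 7*(-14-4) + -3*(4--20)| / 2
= 150

150


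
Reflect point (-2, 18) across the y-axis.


Reflection across y-axis: (x, y) -> (-x, y)
(-2, 18) -> (2, 18)

(2, 18)


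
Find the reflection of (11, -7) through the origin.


Reflection through origin: (x, y) -> (-x, -y)
(11, -7) -> (-11, 7)

(-11, 7)


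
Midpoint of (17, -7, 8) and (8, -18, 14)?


Midpoint = ((17+8)/2, (-7+-18)/2, (8+14)/2) = (12.5, -12.5, 11)

(12.5, -12.5, 11)


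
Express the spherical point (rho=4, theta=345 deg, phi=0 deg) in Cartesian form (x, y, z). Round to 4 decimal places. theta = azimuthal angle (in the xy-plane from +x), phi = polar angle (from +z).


x = 4 * sin(0) * cos(345) = 0
y = 4 * sin(0) * sin(345) = 0
z = 4 * cos(0) = 4

(0, 0, 4)


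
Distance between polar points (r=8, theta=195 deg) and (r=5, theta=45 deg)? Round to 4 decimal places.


d = sqrt(r1^2 + r2^2 - 2*r1*r2*cos(t2-t1))
d = sqrt(8^2 + 5^2 - 2*8*5*cos(45-195)) = 12.581

12.581


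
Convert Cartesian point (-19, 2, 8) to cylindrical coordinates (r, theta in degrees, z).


r = sqrt((-19)^2 + 2^2) = 19.105
theta = atan2(2, -19) = 173.991 deg
z = 8

r = 19.105, theta = 173.991 deg, z = 8


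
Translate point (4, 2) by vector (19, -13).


Translation: (x+dx, y+dy) = (4+19, 2+-13) = (23, -11)

(23, -11)


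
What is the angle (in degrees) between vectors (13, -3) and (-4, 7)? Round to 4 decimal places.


dot = 13*-4 + -3*7 = -73
|u| = 13.3417, |v| = 8.0623
cos(angle) = -0.6787
angle = 132.7395 degrees

132.7395 degrees


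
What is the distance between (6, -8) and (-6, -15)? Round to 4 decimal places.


d = sqrt((-6-6)^2 + (-15--8)^2) = 13.8924

13.8924


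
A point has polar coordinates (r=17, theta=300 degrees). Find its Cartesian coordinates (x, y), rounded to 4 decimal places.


x = 17 * cos(300) = 8.5
y = 17 * sin(300) = -14.7224

(8.5, -14.7224)


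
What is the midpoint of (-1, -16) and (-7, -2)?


Midpoint = ((-1+-7)/2, (-16+-2)/2) = (-4, -9)

(-4, -9)


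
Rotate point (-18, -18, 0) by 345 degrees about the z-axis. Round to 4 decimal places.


x' = -18*cos(345) - -18*sin(345) = -22.0454
y' = -18*sin(345) + -18*cos(345) = -12.7279
z' = 0

(-22.0454, -12.7279, 0)


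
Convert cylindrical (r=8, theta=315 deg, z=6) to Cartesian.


x = 8 * cos(315) = 5.6569
y = 8 * sin(315) = -5.6569
z = 6

(5.6569, -5.6569, 6)


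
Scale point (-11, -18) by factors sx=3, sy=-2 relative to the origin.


Scaling: (x*sx, y*sy) = (-11*3, -18*-2) = (-33, 36)

(-33, 36)


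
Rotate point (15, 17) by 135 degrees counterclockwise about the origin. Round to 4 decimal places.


x' = 15*cos(135) - 17*sin(135) = -22.6274
y' = 15*sin(135) + 17*cos(135) = -1.4142

(-22.6274, -1.4142)
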